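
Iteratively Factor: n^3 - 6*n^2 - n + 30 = (n - 3)*(n^2 - 3*n - 10) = (n - 3)*(n + 2)*(n - 5)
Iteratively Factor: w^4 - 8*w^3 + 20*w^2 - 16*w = (w - 2)*(w^3 - 6*w^2 + 8*w) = (w - 2)^2*(w^2 - 4*w) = (w - 4)*(w - 2)^2*(w)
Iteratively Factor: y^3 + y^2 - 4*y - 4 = (y + 2)*(y^2 - y - 2) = (y + 1)*(y + 2)*(y - 2)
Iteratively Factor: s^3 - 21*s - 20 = (s + 1)*(s^2 - s - 20) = (s - 5)*(s + 1)*(s + 4)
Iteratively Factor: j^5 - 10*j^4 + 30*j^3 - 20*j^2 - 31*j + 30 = (j - 2)*(j^4 - 8*j^3 + 14*j^2 + 8*j - 15) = (j - 3)*(j - 2)*(j^3 - 5*j^2 - j + 5) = (j - 3)*(j - 2)*(j - 1)*(j^2 - 4*j - 5) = (j - 3)*(j - 2)*(j - 1)*(j + 1)*(j - 5)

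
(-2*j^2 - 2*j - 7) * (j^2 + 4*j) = -2*j^4 - 10*j^3 - 15*j^2 - 28*j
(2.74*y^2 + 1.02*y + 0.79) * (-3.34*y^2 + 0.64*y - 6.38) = -9.1516*y^4 - 1.6532*y^3 - 19.467*y^2 - 6.002*y - 5.0402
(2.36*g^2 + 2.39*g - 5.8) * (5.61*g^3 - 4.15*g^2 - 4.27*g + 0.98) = 13.2396*g^5 + 3.6139*g^4 - 52.5337*g^3 + 16.1775*g^2 + 27.1082*g - 5.684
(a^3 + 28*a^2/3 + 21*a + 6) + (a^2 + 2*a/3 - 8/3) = a^3 + 31*a^2/3 + 65*a/3 + 10/3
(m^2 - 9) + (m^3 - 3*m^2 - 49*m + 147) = m^3 - 2*m^2 - 49*m + 138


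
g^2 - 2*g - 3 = (g - 3)*(g + 1)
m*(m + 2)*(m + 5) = m^3 + 7*m^2 + 10*m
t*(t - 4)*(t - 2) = t^3 - 6*t^2 + 8*t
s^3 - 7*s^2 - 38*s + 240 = (s - 8)*(s - 5)*(s + 6)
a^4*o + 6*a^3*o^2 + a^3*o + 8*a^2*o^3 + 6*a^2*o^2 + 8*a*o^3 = a*(a + 2*o)*(a + 4*o)*(a*o + o)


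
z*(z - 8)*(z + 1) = z^3 - 7*z^2 - 8*z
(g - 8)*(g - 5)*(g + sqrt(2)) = g^3 - 13*g^2 + sqrt(2)*g^2 - 13*sqrt(2)*g + 40*g + 40*sqrt(2)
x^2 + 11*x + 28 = (x + 4)*(x + 7)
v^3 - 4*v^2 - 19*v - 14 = (v - 7)*(v + 1)*(v + 2)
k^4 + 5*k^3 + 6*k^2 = k^2*(k + 2)*(k + 3)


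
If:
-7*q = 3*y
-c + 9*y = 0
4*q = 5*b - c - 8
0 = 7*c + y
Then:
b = 8/5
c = 0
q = 0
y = 0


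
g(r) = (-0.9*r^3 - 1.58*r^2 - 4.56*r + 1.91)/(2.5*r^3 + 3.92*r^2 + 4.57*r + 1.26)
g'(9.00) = 0.00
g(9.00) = -0.38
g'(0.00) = -9.12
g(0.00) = 1.52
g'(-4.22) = -0.06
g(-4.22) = -0.45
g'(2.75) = 0.02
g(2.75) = -0.43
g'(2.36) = 0.02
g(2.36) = -0.44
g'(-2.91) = -0.21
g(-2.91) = -0.59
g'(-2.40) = -0.42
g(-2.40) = -0.75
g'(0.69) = -0.52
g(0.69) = -0.32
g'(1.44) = -0.02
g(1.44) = -0.45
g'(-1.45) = -1.97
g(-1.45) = -1.67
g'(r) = (-7.5*r^2 - 7.84*r - 4.57)*(-0.9*r^3 - 1.58*r^2 - 4.56*r + 1.91)/(2.5*r^3 + 3.92*r^2 + 4.57*r + 1.26)^2 + (-2.7*r^2 - 3.16*r - 4.56)/(2.5*r^3 + 3.92*r^2 + 4.57*r + 1.26)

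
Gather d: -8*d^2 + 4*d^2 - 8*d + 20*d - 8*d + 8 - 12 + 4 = -4*d^2 + 4*d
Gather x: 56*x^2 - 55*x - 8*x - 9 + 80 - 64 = 56*x^2 - 63*x + 7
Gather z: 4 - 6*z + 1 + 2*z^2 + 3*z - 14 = 2*z^2 - 3*z - 9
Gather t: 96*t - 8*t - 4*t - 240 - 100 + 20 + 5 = 84*t - 315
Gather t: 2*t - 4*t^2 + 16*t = -4*t^2 + 18*t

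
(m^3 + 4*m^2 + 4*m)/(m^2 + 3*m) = (m^2 + 4*m + 4)/(m + 3)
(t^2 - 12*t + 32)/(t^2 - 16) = (t - 8)/(t + 4)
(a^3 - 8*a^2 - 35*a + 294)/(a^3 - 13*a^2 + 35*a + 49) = (a + 6)/(a + 1)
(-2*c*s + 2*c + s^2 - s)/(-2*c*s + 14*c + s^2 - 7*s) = (s - 1)/(s - 7)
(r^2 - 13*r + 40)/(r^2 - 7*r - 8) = (r - 5)/(r + 1)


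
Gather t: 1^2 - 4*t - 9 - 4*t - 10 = -8*t - 18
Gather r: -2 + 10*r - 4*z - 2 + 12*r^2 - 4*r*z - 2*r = 12*r^2 + r*(8 - 4*z) - 4*z - 4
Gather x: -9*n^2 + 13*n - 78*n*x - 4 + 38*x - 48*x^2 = -9*n^2 + 13*n - 48*x^2 + x*(38 - 78*n) - 4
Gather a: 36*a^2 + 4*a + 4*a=36*a^2 + 8*a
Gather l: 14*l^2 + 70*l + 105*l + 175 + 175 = 14*l^2 + 175*l + 350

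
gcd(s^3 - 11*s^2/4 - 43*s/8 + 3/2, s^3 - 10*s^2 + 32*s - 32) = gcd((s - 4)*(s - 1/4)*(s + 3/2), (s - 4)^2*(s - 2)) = s - 4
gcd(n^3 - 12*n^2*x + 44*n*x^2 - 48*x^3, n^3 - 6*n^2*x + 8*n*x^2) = n^2 - 6*n*x + 8*x^2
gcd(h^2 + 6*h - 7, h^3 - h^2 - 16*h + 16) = h - 1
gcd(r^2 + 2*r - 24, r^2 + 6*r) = r + 6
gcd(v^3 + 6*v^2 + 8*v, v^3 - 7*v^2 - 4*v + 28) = v + 2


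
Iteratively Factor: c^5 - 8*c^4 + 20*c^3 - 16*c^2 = (c - 4)*(c^4 - 4*c^3 + 4*c^2) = c*(c - 4)*(c^3 - 4*c^2 + 4*c) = c*(c - 4)*(c - 2)*(c^2 - 2*c) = c*(c - 4)*(c - 2)^2*(c)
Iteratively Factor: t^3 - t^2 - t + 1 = (t - 1)*(t^2 - 1) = (t - 1)^2*(t + 1)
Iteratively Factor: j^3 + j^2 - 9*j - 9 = (j - 3)*(j^2 + 4*j + 3) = (j - 3)*(j + 3)*(j + 1)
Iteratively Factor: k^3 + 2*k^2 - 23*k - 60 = (k - 5)*(k^2 + 7*k + 12) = (k - 5)*(k + 3)*(k + 4)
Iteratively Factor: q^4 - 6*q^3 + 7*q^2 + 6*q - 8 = (q + 1)*(q^3 - 7*q^2 + 14*q - 8) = (q - 2)*(q + 1)*(q^2 - 5*q + 4) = (q - 2)*(q - 1)*(q + 1)*(q - 4)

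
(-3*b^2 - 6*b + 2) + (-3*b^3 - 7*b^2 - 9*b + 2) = -3*b^3 - 10*b^2 - 15*b + 4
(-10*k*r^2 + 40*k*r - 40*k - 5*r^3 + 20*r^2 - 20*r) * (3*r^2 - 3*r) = -30*k*r^4 + 150*k*r^3 - 240*k*r^2 + 120*k*r - 15*r^5 + 75*r^4 - 120*r^3 + 60*r^2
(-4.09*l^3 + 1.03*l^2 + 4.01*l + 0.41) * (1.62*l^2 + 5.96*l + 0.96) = -6.6258*l^5 - 22.7078*l^4 + 8.7086*l^3 + 25.5526*l^2 + 6.2932*l + 0.3936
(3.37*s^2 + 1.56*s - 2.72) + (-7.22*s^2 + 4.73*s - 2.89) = -3.85*s^2 + 6.29*s - 5.61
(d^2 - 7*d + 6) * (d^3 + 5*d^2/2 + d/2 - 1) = d^5 - 9*d^4/2 - 11*d^3 + 21*d^2/2 + 10*d - 6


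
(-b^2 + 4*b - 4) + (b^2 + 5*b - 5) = 9*b - 9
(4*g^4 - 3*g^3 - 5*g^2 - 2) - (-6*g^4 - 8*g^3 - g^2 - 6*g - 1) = 10*g^4 + 5*g^3 - 4*g^2 + 6*g - 1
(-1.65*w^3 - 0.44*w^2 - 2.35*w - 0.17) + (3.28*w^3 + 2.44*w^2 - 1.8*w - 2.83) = 1.63*w^3 + 2.0*w^2 - 4.15*w - 3.0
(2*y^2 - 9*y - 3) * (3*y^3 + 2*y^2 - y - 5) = 6*y^5 - 23*y^4 - 29*y^3 - 7*y^2 + 48*y + 15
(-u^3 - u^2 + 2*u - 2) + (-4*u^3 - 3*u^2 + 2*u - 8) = -5*u^3 - 4*u^2 + 4*u - 10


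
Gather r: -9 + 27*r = 27*r - 9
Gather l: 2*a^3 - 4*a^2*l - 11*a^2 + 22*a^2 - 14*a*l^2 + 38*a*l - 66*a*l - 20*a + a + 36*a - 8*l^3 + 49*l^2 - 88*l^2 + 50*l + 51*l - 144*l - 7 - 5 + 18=2*a^3 + 11*a^2 + 17*a - 8*l^3 + l^2*(-14*a - 39) + l*(-4*a^2 - 28*a - 43) + 6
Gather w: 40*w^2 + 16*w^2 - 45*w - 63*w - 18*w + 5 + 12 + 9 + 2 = 56*w^2 - 126*w + 28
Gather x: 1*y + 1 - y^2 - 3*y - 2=-y^2 - 2*y - 1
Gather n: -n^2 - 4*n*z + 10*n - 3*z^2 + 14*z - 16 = -n^2 + n*(10 - 4*z) - 3*z^2 + 14*z - 16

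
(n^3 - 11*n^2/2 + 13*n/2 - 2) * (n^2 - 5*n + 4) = n^5 - 21*n^4/2 + 38*n^3 - 113*n^2/2 + 36*n - 8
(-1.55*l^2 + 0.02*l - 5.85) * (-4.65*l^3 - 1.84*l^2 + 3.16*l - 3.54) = 7.2075*l^5 + 2.759*l^4 + 22.2677*l^3 + 16.3142*l^2 - 18.5568*l + 20.709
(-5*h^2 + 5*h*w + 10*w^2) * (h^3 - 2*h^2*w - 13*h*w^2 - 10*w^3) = -5*h^5 + 15*h^4*w + 65*h^3*w^2 - 35*h^2*w^3 - 180*h*w^4 - 100*w^5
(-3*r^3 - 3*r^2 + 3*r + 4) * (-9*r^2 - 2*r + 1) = 27*r^5 + 33*r^4 - 24*r^3 - 45*r^2 - 5*r + 4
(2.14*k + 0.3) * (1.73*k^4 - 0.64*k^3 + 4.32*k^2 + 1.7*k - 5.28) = 3.7022*k^5 - 0.8506*k^4 + 9.0528*k^3 + 4.934*k^2 - 10.7892*k - 1.584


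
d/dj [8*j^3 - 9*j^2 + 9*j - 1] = 24*j^2 - 18*j + 9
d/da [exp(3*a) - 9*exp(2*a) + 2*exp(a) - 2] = (3*exp(2*a) - 18*exp(a) + 2)*exp(a)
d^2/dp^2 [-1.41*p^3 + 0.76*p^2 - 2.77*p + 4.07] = 1.52 - 8.46*p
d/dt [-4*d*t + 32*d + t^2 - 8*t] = -4*d + 2*t - 8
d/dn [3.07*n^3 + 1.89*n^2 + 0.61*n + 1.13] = 9.21*n^2 + 3.78*n + 0.61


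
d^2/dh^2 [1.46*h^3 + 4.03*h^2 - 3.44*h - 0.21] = 8.76*h + 8.06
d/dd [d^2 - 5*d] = 2*d - 5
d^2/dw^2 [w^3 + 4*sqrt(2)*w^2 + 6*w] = 6*w + 8*sqrt(2)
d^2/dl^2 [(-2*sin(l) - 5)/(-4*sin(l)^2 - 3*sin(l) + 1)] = (-32*sin(l)^4 - 264*sin(l)^3 + 100*sin(l)^2 + 249*sin(l) + 142)/((sin(l) + 1)^2*(4*sin(l) - 1)^3)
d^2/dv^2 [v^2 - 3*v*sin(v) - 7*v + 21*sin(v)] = 3*v*sin(v) - 21*sin(v) - 6*cos(v) + 2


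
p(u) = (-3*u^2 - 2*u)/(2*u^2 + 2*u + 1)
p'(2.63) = -0.08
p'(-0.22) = -1.80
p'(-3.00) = -0.01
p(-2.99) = -1.62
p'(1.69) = -0.18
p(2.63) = -1.29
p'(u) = (-6*u - 2)/(2*u^2 + 2*u + 1) + (-4*u - 2)*(-3*u^2 - 2*u)/(2*u^2 + 2*u + 1)^2 = 2*(-u^2 - 3*u - 1)/(4*u^4 + 8*u^3 + 8*u^2 + 4*u + 1)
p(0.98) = -0.99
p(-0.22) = 0.45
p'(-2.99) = -0.01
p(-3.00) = -1.62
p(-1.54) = -1.52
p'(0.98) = -0.41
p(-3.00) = -1.62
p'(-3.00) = -0.01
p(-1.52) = -1.51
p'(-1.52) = 0.38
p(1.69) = -1.18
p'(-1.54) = 0.35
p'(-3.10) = -0.01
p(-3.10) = -1.61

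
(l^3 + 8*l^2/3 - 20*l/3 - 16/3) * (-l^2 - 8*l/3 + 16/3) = -l^5 - 16*l^4/3 + 44*l^3/9 + 112*l^2/3 - 64*l/3 - 256/9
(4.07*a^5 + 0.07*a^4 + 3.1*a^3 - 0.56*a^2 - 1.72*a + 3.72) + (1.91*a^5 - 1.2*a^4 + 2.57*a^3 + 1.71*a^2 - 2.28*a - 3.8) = 5.98*a^5 - 1.13*a^4 + 5.67*a^3 + 1.15*a^2 - 4.0*a - 0.0799999999999996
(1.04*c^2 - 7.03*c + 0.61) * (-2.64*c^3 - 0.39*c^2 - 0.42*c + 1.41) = -2.7456*c^5 + 18.1536*c^4 + 0.6945*c^3 + 4.1811*c^2 - 10.1685*c + 0.8601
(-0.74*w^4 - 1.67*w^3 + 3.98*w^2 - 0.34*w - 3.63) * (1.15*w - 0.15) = -0.851*w^5 - 1.8095*w^4 + 4.8275*w^3 - 0.988*w^2 - 4.1235*w + 0.5445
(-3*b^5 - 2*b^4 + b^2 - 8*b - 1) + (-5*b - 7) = -3*b^5 - 2*b^4 + b^2 - 13*b - 8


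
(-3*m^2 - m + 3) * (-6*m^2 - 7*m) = 18*m^4 + 27*m^3 - 11*m^2 - 21*m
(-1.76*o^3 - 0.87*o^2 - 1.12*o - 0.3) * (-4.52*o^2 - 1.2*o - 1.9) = 7.9552*o^5 + 6.0444*o^4 + 9.4504*o^3 + 4.353*o^2 + 2.488*o + 0.57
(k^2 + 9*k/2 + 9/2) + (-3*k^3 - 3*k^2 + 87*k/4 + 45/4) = -3*k^3 - 2*k^2 + 105*k/4 + 63/4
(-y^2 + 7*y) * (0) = 0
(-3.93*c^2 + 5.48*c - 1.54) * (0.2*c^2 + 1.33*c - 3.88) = -0.786*c^4 - 4.1309*c^3 + 22.2288*c^2 - 23.3106*c + 5.9752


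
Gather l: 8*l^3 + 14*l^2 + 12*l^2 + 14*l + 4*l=8*l^3 + 26*l^2 + 18*l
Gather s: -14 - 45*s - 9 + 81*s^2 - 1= 81*s^2 - 45*s - 24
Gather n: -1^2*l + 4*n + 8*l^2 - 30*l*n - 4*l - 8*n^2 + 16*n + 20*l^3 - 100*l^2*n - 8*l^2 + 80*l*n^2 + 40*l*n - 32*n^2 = 20*l^3 - 5*l + n^2*(80*l - 40) + n*(-100*l^2 + 10*l + 20)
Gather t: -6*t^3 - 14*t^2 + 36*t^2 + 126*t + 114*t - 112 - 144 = -6*t^3 + 22*t^2 + 240*t - 256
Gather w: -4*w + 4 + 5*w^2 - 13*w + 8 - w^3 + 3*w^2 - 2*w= -w^3 + 8*w^2 - 19*w + 12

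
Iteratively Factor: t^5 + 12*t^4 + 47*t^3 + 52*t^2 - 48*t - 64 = (t - 1)*(t^4 + 13*t^3 + 60*t^2 + 112*t + 64) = (t - 1)*(t + 4)*(t^3 + 9*t^2 + 24*t + 16) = (t - 1)*(t + 1)*(t + 4)*(t^2 + 8*t + 16) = (t - 1)*(t + 1)*(t + 4)^2*(t + 4)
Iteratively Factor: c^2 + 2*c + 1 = (c + 1)*(c + 1)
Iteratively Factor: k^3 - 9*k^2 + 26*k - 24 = (k - 3)*(k^2 - 6*k + 8) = (k - 4)*(k - 3)*(k - 2)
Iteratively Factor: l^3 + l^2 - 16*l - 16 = (l + 1)*(l^2 - 16) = (l + 1)*(l + 4)*(l - 4)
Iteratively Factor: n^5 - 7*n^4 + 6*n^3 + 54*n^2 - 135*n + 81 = (n - 3)*(n^4 - 4*n^3 - 6*n^2 + 36*n - 27) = (n - 3)*(n + 3)*(n^3 - 7*n^2 + 15*n - 9) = (n - 3)^2*(n + 3)*(n^2 - 4*n + 3) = (n - 3)^3*(n + 3)*(n - 1)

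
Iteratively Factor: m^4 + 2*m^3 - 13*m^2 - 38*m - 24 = (m + 3)*(m^3 - m^2 - 10*m - 8) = (m + 1)*(m + 3)*(m^2 - 2*m - 8) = (m + 1)*(m + 2)*(m + 3)*(m - 4)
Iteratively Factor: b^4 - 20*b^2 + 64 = (b + 2)*(b^3 - 2*b^2 - 16*b + 32) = (b - 4)*(b + 2)*(b^2 + 2*b - 8) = (b - 4)*(b - 2)*(b + 2)*(b + 4)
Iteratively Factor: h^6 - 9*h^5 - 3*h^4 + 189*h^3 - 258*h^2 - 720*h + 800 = (h + 2)*(h^5 - 11*h^4 + 19*h^3 + 151*h^2 - 560*h + 400) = (h - 5)*(h + 2)*(h^4 - 6*h^3 - 11*h^2 + 96*h - 80) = (h - 5)*(h - 4)*(h + 2)*(h^3 - 2*h^2 - 19*h + 20) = (h - 5)*(h - 4)*(h - 1)*(h + 2)*(h^2 - h - 20) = (h - 5)^2*(h - 4)*(h - 1)*(h + 2)*(h + 4)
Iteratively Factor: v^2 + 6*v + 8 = (v + 4)*(v + 2)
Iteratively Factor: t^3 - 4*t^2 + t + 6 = (t - 2)*(t^2 - 2*t - 3) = (t - 2)*(t + 1)*(t - 3)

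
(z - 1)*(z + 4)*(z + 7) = z^3 + 10*z^2 + 17*z - 28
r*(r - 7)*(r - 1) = r^3 - 8*r^2 + 7*r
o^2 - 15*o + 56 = (o - 8)*(o - 7)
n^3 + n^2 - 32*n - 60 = (n - 6)*(n + 2)*(n + 5)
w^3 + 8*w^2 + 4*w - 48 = (w - 2)*(w + 4)*(w + 6)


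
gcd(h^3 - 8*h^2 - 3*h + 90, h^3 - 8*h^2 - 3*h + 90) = h^3 - 8*h^2 - 3*h + 90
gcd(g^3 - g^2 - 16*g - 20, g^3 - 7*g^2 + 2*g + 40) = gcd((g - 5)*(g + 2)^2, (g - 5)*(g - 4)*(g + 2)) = g^2 - 3*g - 10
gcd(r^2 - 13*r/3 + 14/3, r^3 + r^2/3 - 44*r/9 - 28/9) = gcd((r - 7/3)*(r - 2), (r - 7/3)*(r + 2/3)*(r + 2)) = r - 7/3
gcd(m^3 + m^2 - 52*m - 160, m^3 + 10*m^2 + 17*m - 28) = m + 4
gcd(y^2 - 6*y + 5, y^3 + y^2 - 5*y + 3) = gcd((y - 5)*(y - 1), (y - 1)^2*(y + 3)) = y - 1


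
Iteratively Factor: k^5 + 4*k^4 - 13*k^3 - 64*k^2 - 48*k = (k + 4)*(k^4 - 13*k^2 - 12*k) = k*(k + 4)*(k^3 - 13*k - 12) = k*(k + 1)*(k + 4)*(k^2 - k - 12) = k*(k - 4)*(k + 1)*(k + 4)*(k + 3)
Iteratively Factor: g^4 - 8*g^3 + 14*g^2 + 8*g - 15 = (g + 1)*(g^3 - 9*g^2 + 23*g - 15) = (g - 1)*(g + 1)*(g^2 - 8*g + 15) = (g - 5)*(g - 1)*(g + 1)*(g - 3)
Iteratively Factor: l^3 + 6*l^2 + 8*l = (l + 4)*(l^2 + 2*l) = l*(l + 4)*(l + 2)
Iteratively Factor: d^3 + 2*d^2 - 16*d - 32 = (d + 4)*(d^2 - 2*d - 8) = (d - 4)*(d + 4)*(d + 2)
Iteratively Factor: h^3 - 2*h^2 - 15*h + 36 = (h + 4)*(h^2 - 6*h + 9) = (h - 3)*(h + 4)*(h - 3)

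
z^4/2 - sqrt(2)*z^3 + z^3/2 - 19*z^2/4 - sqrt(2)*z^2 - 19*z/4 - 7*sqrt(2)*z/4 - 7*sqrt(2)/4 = (z/2 + 1/2)*(z - 7*sqrt(2)/2)*(z + sqrt(2)/2)*(z + sqrt(2))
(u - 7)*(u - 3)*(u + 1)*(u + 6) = u^4 - 3*u^3 - 43*u^2 + 87*u + 126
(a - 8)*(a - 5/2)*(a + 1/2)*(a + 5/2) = a^4 - 15*a^3/2 - 41*a^2/4 + 375*a/8 + 25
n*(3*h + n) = 3*h*n + n^2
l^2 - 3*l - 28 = (l - 7)*(l + 4)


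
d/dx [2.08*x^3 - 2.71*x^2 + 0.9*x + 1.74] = 6.24*x^2 - 5.42*x + 0.9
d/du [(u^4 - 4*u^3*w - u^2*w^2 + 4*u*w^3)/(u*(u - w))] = 2*u - 3*w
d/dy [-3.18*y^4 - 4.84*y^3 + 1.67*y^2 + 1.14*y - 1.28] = -12.72*y^3 - 14.52*y^2 + 3.34*y + 1.14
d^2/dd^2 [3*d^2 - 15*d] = 6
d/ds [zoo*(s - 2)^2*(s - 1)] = zoo*(s^2 + s + 1)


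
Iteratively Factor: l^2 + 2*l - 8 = (l + 4)*(l - 2)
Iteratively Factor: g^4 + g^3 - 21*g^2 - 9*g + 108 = (g + 3)*(g^3 - 2*g^2 - 15*g + 36) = (g - 3)*(g + 3)*(g^2 + g - 12) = (g - 3)^2*(g + 3)*(g + 4)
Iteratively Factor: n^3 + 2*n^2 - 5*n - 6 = (n + 3)*(n^2 - n - 2) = (n + 1)*(n + 3)*(n - 2)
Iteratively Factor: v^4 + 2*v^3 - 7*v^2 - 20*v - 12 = (v - 3)*(v^3 + 5*v^2 + 8*v + 4) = (v - 3)*(v + 2)*(v^2 + 3*v + 2) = (v - 3)*(v + 1)*(v + 2)*(v + 2)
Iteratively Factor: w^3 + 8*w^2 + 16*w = (w + 4)*(w^2 + 4*w) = (w + 4)^2*(w)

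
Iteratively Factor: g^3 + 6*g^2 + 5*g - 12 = (g + 3)*(g^2 + 3*g - 4) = (g - 1)*(g + 3)*(g + 4)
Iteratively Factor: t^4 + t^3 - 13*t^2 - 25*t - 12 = (t - 4)*(t^3 + 5*t^2 + 7*t + 3) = (t - 4)*(t + 3)*(t^2 + 2*t + 1) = (t - 4)*(t + 1)*(t + 3)*(t + 1)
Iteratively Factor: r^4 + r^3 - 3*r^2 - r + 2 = (r - 1)*(r^3 + 2*r^2 - r - 2) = (r - 1)*(r + 2)*(r^2 - 1) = (r - 1)^2*(r + 2)*(r + 1)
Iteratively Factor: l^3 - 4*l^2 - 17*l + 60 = (l - 5)*(l^2 + l - 12) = (l - 5)*(l - 3)*(l + 4)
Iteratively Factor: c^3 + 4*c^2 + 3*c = (c + 1)*(c^2 + 3*c) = c*(c + 1)*(c + 3)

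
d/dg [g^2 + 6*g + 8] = 2*g + 6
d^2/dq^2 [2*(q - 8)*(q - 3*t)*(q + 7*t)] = 12*q + 16*t - 32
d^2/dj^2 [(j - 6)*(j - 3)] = 2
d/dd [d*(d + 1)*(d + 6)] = 3*d^2 + 14*d + 6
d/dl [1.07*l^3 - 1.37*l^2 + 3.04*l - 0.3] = 3.21*l^2 - 2.74*l + 3.04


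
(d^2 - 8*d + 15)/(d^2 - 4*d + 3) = (d - 5)/(d - 1)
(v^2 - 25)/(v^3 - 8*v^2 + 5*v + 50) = (v + 5)/(v^2 - 3*v - 10)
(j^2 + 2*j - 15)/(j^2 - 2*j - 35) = (j - 3)/(j - 7)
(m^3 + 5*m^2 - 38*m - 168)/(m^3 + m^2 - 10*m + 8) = (m^2 + m - 42)/(m^2 - 3*m + 2)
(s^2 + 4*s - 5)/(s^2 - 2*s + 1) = (s + 5)/(s - 1)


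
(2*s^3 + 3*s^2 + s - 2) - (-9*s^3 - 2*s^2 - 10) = 11*s^3 + 5*s^2 + s + 8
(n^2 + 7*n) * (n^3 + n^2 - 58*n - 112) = n^5 + 8*n^4 - 51*n^3 - 518*n^2 - 784*n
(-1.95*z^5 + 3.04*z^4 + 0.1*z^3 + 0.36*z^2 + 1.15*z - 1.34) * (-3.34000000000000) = 6.513*z^5 - 10.1536*z^4 - 0.334*z^3 - 1.2024*z^2 - 3.841*z + 4.4756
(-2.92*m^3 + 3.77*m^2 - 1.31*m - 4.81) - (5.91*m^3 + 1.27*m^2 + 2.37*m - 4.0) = -8.83*m^3 + 2.5*m^2 - 3.68*m - 0.81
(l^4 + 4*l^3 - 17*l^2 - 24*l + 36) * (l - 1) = l^5 + 3*l^4 - 21*l^3 - 7*l^2 + 60*l - 36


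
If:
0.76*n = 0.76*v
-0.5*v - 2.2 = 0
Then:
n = -4.40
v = -4.40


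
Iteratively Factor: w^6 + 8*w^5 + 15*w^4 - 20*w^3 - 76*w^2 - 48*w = (w + 1)*(w^5 + 7*w^4 + 8*w^3 - 28*w^2 - 48*w) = w*(w + 1)*(w^4 + 7*w^3 + 8*w^2 - 28*w - 48) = w*(w - 2)*(w + 1)*(w^3 + 9*w^2 + 26*w + 24) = w*(w - 2)*(w + 1)*(w + 4)*(w^2 + 5*w + 6) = w*(w - 2)*(w + 1)*(w + 2)*(w + 4)*(w + 3)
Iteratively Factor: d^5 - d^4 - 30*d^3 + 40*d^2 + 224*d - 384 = (d - 2)*(d^4 + d^3 - 28*d^2 - 16*d + 192) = (d - 3)*(d - 2)*(d^3 + 4*d^2 - 16*d - 64) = (d - 4)*(d - 3)*(d - 2)*(d^2 + 8*d + 16) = (d - 4)*(d - 3)*(d - 2)*(d + 4)*(d + 4)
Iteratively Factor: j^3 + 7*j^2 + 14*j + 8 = (j + 2)*(j^2 + 5*j + 4) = (j + 2)*(j + 4)*(j + 1)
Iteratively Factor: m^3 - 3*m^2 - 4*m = (m)*(m^2 - 3*m - 4) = m*(m + 1)*(m - 4)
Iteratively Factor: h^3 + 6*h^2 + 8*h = (h + 2)*(h^2 + 4*h) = (h + 2)*(h + 4)*(h)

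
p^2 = p^2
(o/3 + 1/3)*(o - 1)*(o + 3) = o^3/3 + o^2 - o/3 - 1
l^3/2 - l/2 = l*(l/2 + 1/2)*(l - 1)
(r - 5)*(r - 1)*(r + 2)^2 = r^4 - 2*r^3 - 15*r^2 - 4*r + 20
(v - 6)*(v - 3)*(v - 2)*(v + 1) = v^4 - 10*v^3 + 25*v^2 - 36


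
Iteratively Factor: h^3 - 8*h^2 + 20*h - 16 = (h - 4)*(h^2 - 4*h + 4) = (h - 4)*(h - 2)*(h - 2)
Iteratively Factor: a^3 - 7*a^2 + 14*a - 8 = (a - 4)*(a^2 - 3*a + 2) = (a - 4)*(a - 2)*(a - 1)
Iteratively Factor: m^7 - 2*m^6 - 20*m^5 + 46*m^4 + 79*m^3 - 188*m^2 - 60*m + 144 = (m + 1)*(m^6 - 3*m^5 - 17*m^4 + 63*m^3 + 16*m^2 - 204*m + 144) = (m - 1)*(m + 1)*(m^5 - 2*m^4 - 19*m^3 + 44*m^2 + 60*m - 144) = (m - 2)*(m - 1)*(m + 1)*(m^4 - 19*m^2 + 6*m + 72) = (m - 2)*(m - 1)*(m + 1)*(m + 2)*(m^3 - 2*m^2 - 15*m + 36) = (m - 3)*(m - 2)*(m - 1)*(m + 1)*(m + 2)*(m^2 + m - 12) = (m - 3)*(m - 2)*(m - 1)*(m + 1)*(m + 2)*(m + 4)*(m - 3)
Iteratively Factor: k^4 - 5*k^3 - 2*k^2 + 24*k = (k - 4)*(k^3 - k^2 - 6*k) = (k - 4)*(k - 3)*(k^2 + 2*k) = k*(k - 4)*(k - 3)*(k + 2)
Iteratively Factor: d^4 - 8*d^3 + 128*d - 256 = (d - 4)*(d^3 - 4*d^2 - 16*d + 64) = (d - 4)*(d + 4)*(d^2 - 8*d + 16) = (d - 4)^2*(d + 4)*(d - 4)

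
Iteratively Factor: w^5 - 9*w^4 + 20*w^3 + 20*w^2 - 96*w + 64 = (w - 2)*(w^4 - 7*w^3 + 6*w^2 + 32*w - 32) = (w - 2)*(w + 2)*(w^3 - 9*w^2 + 24*w - 16) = (w - 4)*(w - 2)*(w + 2)*(w^2 - 5*w + 4) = (w - 4)^2*(w - 2)*(w + 2)*(w - 1)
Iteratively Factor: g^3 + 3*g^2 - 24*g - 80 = (g + 4)*(g^2 - g - 20) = (g + 4)^2*(g - 5)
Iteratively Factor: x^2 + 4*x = (x)*(x + 4)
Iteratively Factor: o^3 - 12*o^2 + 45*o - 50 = (o - 5)*(o^2 - 7*o + 10) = (o - 5)^2*(o - 2)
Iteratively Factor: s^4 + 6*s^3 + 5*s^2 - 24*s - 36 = (s + 3)*(s^3 + 3*s^2 - 4*s - 12) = (s + 2)*(s + 3)*(s^2 + s - 6) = (s - 2)*(s + 2)*(s + 3)*(s + 3)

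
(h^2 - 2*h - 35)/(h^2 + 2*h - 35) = (h^2 - 2*h - 35)/(h^2 + 2*h - 35)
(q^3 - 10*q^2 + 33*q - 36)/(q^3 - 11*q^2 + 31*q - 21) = (q^2 - 7*q + 12)/(q^2 - 8*q + 7)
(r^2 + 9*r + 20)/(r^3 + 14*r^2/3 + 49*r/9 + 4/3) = 9*(r^2 + 9*r + 20)/(9*r^3 + 42*r^2 + 49*r + 12)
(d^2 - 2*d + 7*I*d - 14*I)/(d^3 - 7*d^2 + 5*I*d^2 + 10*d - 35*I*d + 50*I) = (d + 7*I)/(d^2 + 5*d*(-1 + I) - 25*I)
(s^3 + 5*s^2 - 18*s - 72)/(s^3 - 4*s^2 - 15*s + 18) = (s^2 + 2*s - 24)/(s^2 - 7*s + 6)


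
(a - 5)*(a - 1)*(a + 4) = a^3 - 2*a^2 - 19*a + 20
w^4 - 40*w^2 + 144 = (w - 6)*(w - 2)*(w + 2)*(w + 6)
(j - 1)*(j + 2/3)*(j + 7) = j^3 + 20*j^2/3 - 3*j - 14/3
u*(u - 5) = u^2 - 5*u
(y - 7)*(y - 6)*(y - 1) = y^3 - 14*y^2 + 55*y - 42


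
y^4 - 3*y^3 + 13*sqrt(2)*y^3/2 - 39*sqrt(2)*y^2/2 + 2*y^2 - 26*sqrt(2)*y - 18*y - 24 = (y - 4)*(y + 1)*(y + sqrt(2)/2)*(y + 6*sqrt(2))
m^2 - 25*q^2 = (m - 5*q)*(m + 5*q)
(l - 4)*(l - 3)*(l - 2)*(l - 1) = l^4 - 10*l^3 + 35*l^2 - 50*l + 24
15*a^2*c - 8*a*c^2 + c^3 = c*(-5*a + c)*(-3*a + c)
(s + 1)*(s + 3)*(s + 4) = s^3 + 8*s^2 + 19*s + 12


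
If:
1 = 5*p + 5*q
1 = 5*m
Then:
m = 1/5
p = 1/5 - q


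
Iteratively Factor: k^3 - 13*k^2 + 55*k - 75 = (k - 3)*(k^2 - 10*k + 25) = (k - 5)*(k - 3)*(k - 5)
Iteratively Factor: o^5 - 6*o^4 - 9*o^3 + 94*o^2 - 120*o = (o - 3)*(o^4 - 3*o^3 - 18*o^2 + 40*o) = o*(o - 3)*(o^3 - 3*o^2 - 18*o + 40) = o*(o - 5)*(o - 3)*(o^2 + 2*o - 8) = o*(o - 5)*(o - 3)*(o - 2)*(o + 4)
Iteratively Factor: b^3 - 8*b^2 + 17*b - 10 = (b - 5)*(b^2 - 3*b + 2) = (b - 5)*(b - 1)*(b - 2)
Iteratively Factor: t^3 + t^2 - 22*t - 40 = (t + 2)*(t^2 - t - 20) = (t - 5)*(t + 2)*(t + 4)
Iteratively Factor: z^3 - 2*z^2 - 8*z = (z)*(z^2 - 2*z - 8) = z*(z - 4)*(z + 2)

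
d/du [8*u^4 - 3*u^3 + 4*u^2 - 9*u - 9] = 32*u^3 - 9*u^2 + 8*u - 9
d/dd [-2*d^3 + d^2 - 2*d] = -6*d^2 + 2*d - 2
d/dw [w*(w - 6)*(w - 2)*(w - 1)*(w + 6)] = 5*w^4 - 12*w^3 - 102*w^2 + 216*w - 72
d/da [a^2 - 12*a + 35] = 2*a - 12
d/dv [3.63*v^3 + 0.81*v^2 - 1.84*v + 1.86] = 10.89*v^2 + 1.62*v - 1.84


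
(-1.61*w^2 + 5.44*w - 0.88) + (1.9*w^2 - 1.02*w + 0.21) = 0.29*w^2 + 4.42*w - 0.67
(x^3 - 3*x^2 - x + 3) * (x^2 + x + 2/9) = x^5 - 2*x^4 - 34*x^3/9 + 4*x^2/3 + 25*x/9 + 2/3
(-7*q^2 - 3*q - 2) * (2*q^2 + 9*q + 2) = -14*q^4 - 69*q^3 - 45*q^2 - 24*q - 4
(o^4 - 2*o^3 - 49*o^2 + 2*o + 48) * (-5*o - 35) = -5*o^5 - 25*o^4 + 315*o^3 + 1705*o^2 - 310*o - 1680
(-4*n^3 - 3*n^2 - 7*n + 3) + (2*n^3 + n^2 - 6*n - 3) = -2*n^3 - 2*n^2 - 13*n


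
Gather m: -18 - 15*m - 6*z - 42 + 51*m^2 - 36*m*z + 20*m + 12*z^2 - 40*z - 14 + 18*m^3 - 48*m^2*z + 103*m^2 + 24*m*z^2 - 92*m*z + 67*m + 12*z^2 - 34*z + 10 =18*m^3 + m^2*(154 - 48*z) + m*(24*z^2 - 128*z + 72) + 24*z^2 - 80*z - 64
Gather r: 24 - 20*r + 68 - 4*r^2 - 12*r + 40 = -4*r^2 - 32*r + 132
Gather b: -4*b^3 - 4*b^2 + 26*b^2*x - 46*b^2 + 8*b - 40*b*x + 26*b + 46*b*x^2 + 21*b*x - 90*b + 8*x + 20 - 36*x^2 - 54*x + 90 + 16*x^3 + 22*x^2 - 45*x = -4*b^3 + b^2*(26*x - 50) + b*(46*x^2 - 19*x - 56) + 16*x^3 - 14*x^2 - 91*x + 110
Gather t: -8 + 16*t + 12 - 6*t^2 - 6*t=-6*t^2 + 10*t + 4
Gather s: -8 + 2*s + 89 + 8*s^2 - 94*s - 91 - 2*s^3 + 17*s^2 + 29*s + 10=-2*s^3 + 25*s^2 - 63*s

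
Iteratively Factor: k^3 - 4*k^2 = (k)*(k^2 - 4*k) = k*(k - 4)*(k)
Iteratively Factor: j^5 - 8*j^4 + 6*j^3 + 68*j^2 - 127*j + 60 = (j - 1)*(j^4 - 7*j^3 - j^2 + 67*j - 60) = (j - 4)*(j - 1)*(j^3 - 3*j^2 - 13*j + 15) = (j - 4)*(j - 1)^2*(j^2 - 2*j - 15) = (j - 5)*(j - 4)*(j - 1)^2*(j + 3)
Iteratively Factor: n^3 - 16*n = (n)*(n^2 - 16) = n*(n - 4)*(n + 4)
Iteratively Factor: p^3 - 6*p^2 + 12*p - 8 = (p - 2)*(p^2 - 4*p + 4) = (p - 2)^2*(p - 2)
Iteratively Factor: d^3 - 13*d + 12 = (d + 4)*(d^2 - 4*d + 3) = (d - 1)*(d + 4)*(d - 3)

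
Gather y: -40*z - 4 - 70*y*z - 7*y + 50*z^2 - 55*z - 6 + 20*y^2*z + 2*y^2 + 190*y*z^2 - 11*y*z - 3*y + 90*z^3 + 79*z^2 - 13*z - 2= y^2*(20*z + 2) + y*(190*z^2 - 81*z - 10) + 90*z^3 + 129*z^2 - 108*z - 12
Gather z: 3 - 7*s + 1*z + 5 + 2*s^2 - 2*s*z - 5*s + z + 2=2*s^2 - 12*s + z*(2 - 2*s) + 10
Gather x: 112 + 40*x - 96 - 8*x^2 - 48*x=-8*x^2 - 8*x + 16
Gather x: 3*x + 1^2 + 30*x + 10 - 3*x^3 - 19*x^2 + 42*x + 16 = -3*x^3 - 19*x^2 + 75*x + 27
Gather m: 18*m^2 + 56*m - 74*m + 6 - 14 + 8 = 18*m^2 - 18*m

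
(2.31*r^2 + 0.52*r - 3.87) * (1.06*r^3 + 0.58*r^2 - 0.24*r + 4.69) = 2.4486*r^5 + 1.891*r^4 - 4.355*r^3 + 8.4645*r^2 + 3.3676*r - 18.1503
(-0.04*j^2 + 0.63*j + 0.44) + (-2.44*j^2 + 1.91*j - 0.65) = -2.48*j^2 + 2.54*j - 0.21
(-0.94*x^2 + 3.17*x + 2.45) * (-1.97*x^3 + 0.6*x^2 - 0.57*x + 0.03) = 1.8518*x^5 - 6.8089*x^4 - 2.3887*x^3 - 0.3651*x^2 - 1.3014*x + 0.0735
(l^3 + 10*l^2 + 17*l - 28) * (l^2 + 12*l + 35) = l^5 + 22*l^4 + 172*l^3 + 526*l^2 + 259*l - 980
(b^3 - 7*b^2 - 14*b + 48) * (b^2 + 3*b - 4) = b^5 - 4*b^4 - 39*b^3 + 34*b^2 + 200*b - 192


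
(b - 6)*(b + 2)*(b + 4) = b^3 - 28*b - 48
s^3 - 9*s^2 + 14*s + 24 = (s - 6)*(s - 4)*(s + 1)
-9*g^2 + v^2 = (-3*g + v)*(3*g + v)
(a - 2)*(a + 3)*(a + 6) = a^3 + 7*a^2 - 36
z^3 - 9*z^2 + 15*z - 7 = (z - 7)*(z - 1)^2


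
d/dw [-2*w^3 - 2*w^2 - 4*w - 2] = -6*w^2 - 4*w - 4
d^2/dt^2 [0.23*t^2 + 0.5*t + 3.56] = 0.460000000000000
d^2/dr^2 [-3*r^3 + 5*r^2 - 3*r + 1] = 10 - 18*r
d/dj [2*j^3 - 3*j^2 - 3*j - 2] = 6*j^2 - 6*j - 3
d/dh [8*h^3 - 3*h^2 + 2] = 6*h*(4*h - 1)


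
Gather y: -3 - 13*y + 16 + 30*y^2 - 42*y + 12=30*y^2 - 55*y + 25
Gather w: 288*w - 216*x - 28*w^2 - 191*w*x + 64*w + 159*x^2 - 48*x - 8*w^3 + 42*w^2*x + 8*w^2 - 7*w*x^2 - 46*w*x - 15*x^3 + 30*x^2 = -8*w^3 + w^2*(42*x - 20) + w*(-7*x^2 - 237*x + 352) - 15*x^3 + 189*x^2 - 264*x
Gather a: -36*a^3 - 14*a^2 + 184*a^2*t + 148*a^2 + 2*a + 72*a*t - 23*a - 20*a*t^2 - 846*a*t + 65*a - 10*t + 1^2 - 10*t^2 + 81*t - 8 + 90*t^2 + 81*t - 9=-36*a^3 + a^2*(184*t + 134) + a*(-20*t^2 - 774*t + 44) + 80*t^2 + 152*t - 16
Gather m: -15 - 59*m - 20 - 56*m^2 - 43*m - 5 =-56*m^2 - 102*m - 40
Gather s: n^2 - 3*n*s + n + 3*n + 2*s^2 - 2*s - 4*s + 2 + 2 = n^2 + 4*n + 2*s^2 + s*(-3*n - 6) + 4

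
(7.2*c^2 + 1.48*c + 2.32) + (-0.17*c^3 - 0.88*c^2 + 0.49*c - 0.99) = -0.17*c^3 + 6.32*c^2 + 1.97*c + 1.33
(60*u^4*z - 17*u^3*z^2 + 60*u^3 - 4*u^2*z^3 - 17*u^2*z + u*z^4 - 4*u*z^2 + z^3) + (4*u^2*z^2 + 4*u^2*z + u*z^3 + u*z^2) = 60*u^4*z - 17*u^3*z^2 + 60*u^3 - 4*u^2*z^3 + 4*u^2*z^2 - 13*u^2*z + u*z^4 + u*z^3 - 3*u*z^2 + z^3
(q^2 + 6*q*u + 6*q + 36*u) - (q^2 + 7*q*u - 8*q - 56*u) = -q*u + 14*q + 92*u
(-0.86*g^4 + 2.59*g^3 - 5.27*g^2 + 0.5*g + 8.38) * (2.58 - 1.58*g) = 1.3588*g^5 - 6.311*g^4 + 15.0088*g^3 - 14.3866*g^2 - 11.9504*g + 21.6204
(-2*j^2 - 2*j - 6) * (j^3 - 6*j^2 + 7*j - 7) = -2*j^5 + 10*j^4 - 8*j^3 + 36*j^2 - 28*j + 42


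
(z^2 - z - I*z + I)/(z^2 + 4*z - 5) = (z - I)/(z + 5)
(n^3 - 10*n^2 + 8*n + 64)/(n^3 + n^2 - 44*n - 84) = (n^2 - 12*n + 32)/(n^2 - n - 42)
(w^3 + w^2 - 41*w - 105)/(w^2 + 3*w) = w - 2 - 35/w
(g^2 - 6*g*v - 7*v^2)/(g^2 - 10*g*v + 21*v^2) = (-g - v)/(-g + 3*v)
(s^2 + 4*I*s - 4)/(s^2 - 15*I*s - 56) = (-s^2 - 4*I*s + 4)/(-s^2 + 15*I*s + 56)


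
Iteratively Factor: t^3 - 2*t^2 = (t - 2)*(t^2) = t*(t - 2)*(t)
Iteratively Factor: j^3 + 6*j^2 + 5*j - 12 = (j - 1)*(j^2 + 7*j + 12) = (j - 1)*(j + 4)*(j + 3)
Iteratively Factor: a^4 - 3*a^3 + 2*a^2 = (a - 1)*(a^3 - 2*a^2) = a*(a - 1)*(a^2 - 2*a) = a*(a - 2)*(a - 1)*(a)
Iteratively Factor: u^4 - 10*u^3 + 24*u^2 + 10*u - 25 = (u - 5)*(u^3 - 5*u^2 - u + 5) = (u - 5)^2*(u^2 - 1) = (u - 5)^2*(u + 1)*(u - 1)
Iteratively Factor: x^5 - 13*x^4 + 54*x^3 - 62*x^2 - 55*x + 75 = (x - 5)*(x^4 - 8*x^3 + 14*x^2 + 8*x - 15) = (x - 5)*(x - 1)*(x^3 - 7*x^2 + 7*x + 15) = (x - 5)^2*(x - 1)*(x^2 - 2*x - 3) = (x - 5)^2*(x - 3)*(x - 1)*(x + 1)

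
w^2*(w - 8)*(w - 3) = w^4 - 11*w^3 + 24*w^2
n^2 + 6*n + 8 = (n + 2)*(n + 4)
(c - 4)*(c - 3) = c^2 - 7*c + 12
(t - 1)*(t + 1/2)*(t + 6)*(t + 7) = t^4 + 25*t^3/2 + 35*t^2 - 55*t/2 - 21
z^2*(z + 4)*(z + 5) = z^4 + 9*z^3 + 20*z^2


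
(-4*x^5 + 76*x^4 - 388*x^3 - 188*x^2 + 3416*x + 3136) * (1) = -4*x^5 + 76*x^4 - 388*x^3 - 188*x^2 + 3416*x + 3136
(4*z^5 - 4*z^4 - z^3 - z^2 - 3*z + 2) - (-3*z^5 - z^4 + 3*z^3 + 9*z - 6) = 7*z^5 - 3*z^4 - 4*z^3 - z^2 - 12*z + 8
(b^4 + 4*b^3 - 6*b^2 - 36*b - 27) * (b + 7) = b^5 + 11*b^4 + 22*b^3 - 78*b^2 - 279*b - 189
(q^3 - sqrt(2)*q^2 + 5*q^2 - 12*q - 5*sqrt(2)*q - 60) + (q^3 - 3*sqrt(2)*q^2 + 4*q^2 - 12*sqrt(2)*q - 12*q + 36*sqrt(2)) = 2*q^3 - 4*sqrt(2)*q^2 + 9*q^2 - 17*sqrt(2)*q - 24*q - 60 + 36*sqrt(2)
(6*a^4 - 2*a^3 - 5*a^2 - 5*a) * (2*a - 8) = 12*a^5 - 52*a^4 + 6*a^3 + 30*a^2 + 40*a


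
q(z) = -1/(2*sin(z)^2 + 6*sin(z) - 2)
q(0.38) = -2.00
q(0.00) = 0.50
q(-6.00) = 5.98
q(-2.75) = 0.25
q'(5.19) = 0.03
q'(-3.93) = -0.59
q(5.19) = 0.17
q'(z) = -(-4*sin(z)*cos(z) - 6*cos(z))/(2*sin(z)^2 + 6*sin(z) - 2)^2 = (2*sin(z) + 3)*cos(z)/(2*(3*sin(z) - cos(z)^2)^2)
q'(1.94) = -0.12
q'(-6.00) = 243.99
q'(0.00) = 1.50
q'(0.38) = 27.72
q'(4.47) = -0.01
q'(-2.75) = -0.26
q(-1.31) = 0.17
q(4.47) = 0.17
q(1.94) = -0.19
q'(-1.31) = 0.02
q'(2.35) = -0.58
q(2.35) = -0.30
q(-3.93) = -0.31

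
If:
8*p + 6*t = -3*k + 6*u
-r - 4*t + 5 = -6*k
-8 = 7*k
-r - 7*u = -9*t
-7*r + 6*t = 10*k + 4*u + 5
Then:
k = -8/7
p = 159/868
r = 197/217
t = -150/217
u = -221/217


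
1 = 1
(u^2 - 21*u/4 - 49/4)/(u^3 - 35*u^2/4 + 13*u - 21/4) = (4*u + 7)/(4*u^2 - 7*u + 3)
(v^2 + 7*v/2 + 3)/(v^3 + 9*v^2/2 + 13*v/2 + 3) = 1/(v + 1)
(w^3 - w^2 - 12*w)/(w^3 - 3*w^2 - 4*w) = (w + 3)/(w + 1)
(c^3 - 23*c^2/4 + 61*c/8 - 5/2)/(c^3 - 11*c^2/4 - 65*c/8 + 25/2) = (2*c - 1)/(2*c + 5)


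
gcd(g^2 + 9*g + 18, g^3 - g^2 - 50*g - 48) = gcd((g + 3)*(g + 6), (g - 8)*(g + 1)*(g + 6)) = g + 6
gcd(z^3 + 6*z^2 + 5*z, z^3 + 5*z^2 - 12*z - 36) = 1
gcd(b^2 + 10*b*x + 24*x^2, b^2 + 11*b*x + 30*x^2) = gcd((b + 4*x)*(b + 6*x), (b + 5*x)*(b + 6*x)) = b + 6*x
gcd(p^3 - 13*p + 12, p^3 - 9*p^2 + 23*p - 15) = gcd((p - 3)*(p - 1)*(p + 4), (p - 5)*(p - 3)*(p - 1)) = p^2 - 4*p + 3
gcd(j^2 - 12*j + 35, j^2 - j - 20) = j - 5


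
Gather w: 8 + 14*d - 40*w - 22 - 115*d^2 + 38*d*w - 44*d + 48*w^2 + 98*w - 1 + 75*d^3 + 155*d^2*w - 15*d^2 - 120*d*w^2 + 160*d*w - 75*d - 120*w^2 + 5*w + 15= 75*d^3 - 130*d^2 - 105*d + w^2*(-120*d - 72) + w*(155*d^2 + 198*d + 63)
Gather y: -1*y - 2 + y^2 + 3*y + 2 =y^2 + 2*y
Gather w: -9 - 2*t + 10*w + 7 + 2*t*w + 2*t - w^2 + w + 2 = -w^2 + w*(2*t + 11)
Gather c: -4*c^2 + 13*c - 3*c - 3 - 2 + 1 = -4*c^2 + 10*c - 4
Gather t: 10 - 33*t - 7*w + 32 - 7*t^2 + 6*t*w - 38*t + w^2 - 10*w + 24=-7*t^2 + t*(6*w - 71) + w^2 - 17*w + 66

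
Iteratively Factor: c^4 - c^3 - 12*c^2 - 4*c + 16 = (c + 2)*(c^3 - 3*c^2 - 6*c + 8) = (c + 2)^2*(c^2 - 5*c + 4) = (c - 1)*(c + 2)^2*(c - 4)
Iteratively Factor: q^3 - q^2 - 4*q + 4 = (q - 1)*(q^2 - 4) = (q - 2)*(q - 1)*(q + 2)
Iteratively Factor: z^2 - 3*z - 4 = (z - 4)*(z + 1)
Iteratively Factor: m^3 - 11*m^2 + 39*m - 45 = (m - 3)*(m^2 - 8*m + 15) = (m - 3)^2*(m - 5)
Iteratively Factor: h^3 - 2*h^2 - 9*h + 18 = (h - 3)*(h^2 + h - 6) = (h - 3)*(h - 2)*(h + 3)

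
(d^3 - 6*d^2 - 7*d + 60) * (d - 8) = d^4 - 14*d^3 + 41*d^2 + 116*d - 480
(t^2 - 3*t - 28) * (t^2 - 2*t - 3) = t^4 - 5*t^3 - 25*t^2 + 65*t + 84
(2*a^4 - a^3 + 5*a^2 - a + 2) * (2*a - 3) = 4*a^5 - 8*a^4 + 13*a^3 - 17*a^2 + 7*a - 6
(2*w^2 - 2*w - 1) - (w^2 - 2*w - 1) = w^2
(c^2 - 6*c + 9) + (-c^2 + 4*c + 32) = 41 - 2*c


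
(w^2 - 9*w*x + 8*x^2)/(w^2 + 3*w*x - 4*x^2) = (w - 8*x)/(w + 4*x)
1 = 1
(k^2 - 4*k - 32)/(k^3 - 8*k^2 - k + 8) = (k + 4)/(k^2 - 1)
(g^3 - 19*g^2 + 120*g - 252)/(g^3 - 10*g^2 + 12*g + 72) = (g - 7)/(g + 2)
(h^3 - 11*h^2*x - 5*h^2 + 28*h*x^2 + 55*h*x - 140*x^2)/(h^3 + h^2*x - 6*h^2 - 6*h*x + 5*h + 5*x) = (h^2 - 11*h*x + 28*x^2)/(h^2 + h*x - h - x)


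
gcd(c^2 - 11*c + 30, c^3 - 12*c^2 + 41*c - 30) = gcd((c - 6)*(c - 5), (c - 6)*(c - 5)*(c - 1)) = c^2 - 11*c + 30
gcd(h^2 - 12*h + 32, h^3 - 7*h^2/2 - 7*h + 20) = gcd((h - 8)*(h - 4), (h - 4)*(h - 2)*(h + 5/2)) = h - 4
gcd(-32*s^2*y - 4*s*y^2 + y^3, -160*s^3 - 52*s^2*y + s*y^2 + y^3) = -32*s^2 - 4*s*y + y^2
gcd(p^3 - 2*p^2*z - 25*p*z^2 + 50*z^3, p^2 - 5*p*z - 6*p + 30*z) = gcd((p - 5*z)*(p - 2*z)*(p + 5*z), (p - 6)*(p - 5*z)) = -p + 5*z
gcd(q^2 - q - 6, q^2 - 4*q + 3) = q - 3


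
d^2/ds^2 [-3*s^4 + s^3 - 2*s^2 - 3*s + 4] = -36*s^2 + 6*s - 4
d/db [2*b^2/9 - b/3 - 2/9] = 4*b/9 - 1/3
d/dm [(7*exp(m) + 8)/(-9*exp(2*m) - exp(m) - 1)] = ((7*exp(m) + 8)*(18*exp(m) + 1) - 63*exp(2*m) - 7*exp(m) - 7)*exp(m)/(9*exp(2*m) + exp(m) + 1)^2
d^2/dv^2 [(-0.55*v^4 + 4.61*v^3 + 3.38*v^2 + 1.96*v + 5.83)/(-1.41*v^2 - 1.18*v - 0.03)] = (2.18691*v^6 + 5.49054000000001*v^5 + 4.73450999999999*v^4 - 8.68246600000001*v^3 - 69.659118*v^2 - 57.72717*v - 15.609482)/(2.803221*v^6 + 7.037874*v^5 + 6.068781*v^4 + 1.942516*v^3 + 0.129123*v^2 + 0.003186*v + 2.7e-5)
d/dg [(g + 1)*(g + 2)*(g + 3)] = 3*g^2 + 12*g + 11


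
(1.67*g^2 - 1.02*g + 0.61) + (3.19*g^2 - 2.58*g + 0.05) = 4.86*g^2 - 3.6*g + 0.66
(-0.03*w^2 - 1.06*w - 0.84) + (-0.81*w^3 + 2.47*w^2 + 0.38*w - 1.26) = -0.81*w^3 + 2.44*w^2 - 0.68*w - 2.1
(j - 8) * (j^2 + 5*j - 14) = j^3 - 3*j^2 - 54*j + 112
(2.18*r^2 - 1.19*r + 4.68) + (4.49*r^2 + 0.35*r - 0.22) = 6.67*r^2 - 0.84*r + 4.46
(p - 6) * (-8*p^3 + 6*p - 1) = -8*p^4 + 48*p^3 + 6*p^2 - 37*p + 6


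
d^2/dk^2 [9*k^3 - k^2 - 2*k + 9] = 54*k - 2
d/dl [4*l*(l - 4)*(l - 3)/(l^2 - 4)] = 4*(l^4 - 24*l^2 + 56*l - 48)/(l^4 - 8*l^2 + 16)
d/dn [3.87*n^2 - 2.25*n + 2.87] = 7.74*n - 2.25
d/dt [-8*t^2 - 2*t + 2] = -16*t - 2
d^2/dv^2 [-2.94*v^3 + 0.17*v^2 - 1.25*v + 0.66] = 0.34 - 17.64*v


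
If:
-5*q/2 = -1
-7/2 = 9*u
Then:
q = 2/5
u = -7/18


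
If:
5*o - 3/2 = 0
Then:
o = 3/10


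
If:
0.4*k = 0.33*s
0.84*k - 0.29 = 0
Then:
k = 0.35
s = 0.42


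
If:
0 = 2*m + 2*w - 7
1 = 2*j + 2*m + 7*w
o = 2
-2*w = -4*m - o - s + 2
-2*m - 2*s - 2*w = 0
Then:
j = -59/8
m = 7/4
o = 2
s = -7/2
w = 7/4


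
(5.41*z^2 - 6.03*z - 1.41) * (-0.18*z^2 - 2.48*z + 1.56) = -0.9738*z^4 - 12.3314*z^3 + 23.6478*z^2 - 5.91*z - 2.1996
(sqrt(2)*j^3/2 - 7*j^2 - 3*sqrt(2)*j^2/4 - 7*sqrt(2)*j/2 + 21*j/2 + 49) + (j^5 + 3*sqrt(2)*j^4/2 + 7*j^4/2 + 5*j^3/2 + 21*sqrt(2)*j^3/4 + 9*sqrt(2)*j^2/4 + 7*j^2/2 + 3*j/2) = j^5 + 3*sqrt(2)*j^4/2 + 7*j^4/2 + 5*j^3/2 + 23*sqrt(2)*j^3/4 - 7*j^2/2 + 3*sqrt(2)*j^2/2 - 7*sqrt(2)*j/2 + 12*j + 49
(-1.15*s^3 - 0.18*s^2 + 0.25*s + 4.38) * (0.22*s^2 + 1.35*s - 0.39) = -0.253*s^5 - 1.5921*s^4 + 0.2605*s^3 + 1.3713*s^2 + 5.8155*s - 1.7082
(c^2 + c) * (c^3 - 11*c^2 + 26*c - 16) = c^5 - 10*c^4 + 15*c^3 + 10*c^2 - 16*c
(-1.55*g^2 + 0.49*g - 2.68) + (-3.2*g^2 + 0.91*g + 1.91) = -4.75*g^2 + 1.4*g - 0.77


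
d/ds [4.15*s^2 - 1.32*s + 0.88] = 8.3*s - 1.32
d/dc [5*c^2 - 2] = 10*c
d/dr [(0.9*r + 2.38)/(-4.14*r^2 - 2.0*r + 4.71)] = (3.726*r^2 + 19.7064*r + 8.999)/(17.1396*r^4 + 16.56*r^3 - 34.9988*r^2 - 18.84*r + 22.1841)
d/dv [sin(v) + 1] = cos(v)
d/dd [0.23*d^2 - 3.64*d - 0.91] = 0.46*d - 3.64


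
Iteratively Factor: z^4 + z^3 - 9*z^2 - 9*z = (z)*(z^3 + z^2 - 9*z - 9) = z*(z + 3)*(z^2 - 2*z - 3) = z*(z - 3)*(z + 3)*(z + 1)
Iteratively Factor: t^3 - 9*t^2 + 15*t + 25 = (t + 1)*(t^2 - 10*t + 25) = (t - 5)*(t + 1)*(t - 5)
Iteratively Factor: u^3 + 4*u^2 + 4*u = (u)*(u^2 + 4*u + 4) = u*(u + 2)*(u + 2)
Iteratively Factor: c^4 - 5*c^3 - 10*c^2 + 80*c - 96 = (c - 2)*(c^3 - 3*c^2 - 16*c + 48) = (c - 3)*(c - 2)*(c^2 - 16) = (c - 3)*(c - 2)*(c + 4)*(c - 4)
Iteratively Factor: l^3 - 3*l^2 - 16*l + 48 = (l - 4)*(l^2 + l - 12) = (l - 4)*(l - 3)*(l + 4)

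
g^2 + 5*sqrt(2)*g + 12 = (g + 2*sqrt(2))*(g + 3*sqrt(2))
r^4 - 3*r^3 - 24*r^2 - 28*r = r*(r - 7)*(r + 2)^2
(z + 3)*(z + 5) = z^2 + 8*z + 15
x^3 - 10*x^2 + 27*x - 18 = (x - 6)*(x - 3)*(x - 1)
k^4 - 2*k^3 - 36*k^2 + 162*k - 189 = (k - 3)^3*(k + 7)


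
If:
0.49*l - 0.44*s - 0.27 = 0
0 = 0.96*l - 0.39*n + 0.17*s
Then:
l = 0.897959183673469*s + 0.551020408163265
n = 2.64625850340136*s + 1.3563579277865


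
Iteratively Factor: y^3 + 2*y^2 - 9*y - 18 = (y + 2)*(y^2 - 9) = (y + 2)*(y + 3)*(y - 3)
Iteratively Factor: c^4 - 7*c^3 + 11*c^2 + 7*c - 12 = (c - 3)*(c^3 - 4*c^2 - c + 4) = (c - 4)*(c - 3)*(c^2 - 1) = (c - 4)*(c - 3)*(c + 1)*(c - 1)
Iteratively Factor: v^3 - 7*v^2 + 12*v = (v - 3)*(v^2 - 4*v) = (v - 4)*(v - 3)*(v)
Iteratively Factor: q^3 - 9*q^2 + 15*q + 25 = (q + 1)*(q^2 - 10*q + 25) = (q - 5)*(q + 1)*(q - 5)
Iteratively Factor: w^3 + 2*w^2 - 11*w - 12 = (w + 1)*(w^2 + w - 12) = (w + 1)*(w + 4)*(w - 3)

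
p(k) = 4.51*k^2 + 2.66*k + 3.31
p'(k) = 9.02*k + 2.66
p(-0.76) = 3.89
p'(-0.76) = -4.20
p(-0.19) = 2.97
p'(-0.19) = 0.95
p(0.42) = 5.22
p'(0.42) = 6.45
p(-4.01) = 65.16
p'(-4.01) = -33.51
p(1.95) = 25.65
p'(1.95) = 20.25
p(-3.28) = 43.11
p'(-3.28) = -26.93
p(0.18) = 3.93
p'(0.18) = 4.28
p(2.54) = 39.16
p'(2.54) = 25.57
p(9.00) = 392.56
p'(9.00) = 83.84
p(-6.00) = 149.71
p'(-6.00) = -51.46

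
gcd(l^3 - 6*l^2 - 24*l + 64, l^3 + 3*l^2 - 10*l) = l - 2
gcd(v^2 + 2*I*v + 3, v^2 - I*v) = v - I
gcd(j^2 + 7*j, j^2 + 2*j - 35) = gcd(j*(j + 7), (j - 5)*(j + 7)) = j + 7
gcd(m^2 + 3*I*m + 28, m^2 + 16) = m - 4*I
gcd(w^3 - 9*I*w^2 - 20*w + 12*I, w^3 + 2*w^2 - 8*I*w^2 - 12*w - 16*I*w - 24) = w^2 - 8*I*w - 12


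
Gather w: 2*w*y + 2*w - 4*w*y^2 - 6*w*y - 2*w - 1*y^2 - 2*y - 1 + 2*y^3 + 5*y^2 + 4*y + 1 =w*(-4*y^2 - 4*y) + 2*y^3 + 4*y^2 + 2*y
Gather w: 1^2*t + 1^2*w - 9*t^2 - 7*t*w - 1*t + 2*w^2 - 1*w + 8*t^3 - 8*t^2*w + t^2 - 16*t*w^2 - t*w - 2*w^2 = 8*t^3 - 8*t^2 - 16*t*w^2 + w*(-8*t^2 - 8*t)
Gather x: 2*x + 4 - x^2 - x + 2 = -x^2 + x + 6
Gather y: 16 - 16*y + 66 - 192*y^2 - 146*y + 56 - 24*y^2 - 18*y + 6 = -216*y^2 - 180*y + 144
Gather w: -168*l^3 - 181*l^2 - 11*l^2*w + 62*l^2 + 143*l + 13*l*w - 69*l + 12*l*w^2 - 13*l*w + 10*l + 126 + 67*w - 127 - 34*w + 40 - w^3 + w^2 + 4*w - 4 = -168*l^3 - 119*l^2 + 84*l - w^3 + w^2*(12*l + 1) + w*(37 - 11*l^2) + 35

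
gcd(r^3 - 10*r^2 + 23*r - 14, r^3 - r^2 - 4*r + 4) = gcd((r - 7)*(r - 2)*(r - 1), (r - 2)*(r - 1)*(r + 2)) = r^2 - 3*r + 2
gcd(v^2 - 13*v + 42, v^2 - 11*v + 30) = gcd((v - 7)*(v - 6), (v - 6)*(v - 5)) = v - 6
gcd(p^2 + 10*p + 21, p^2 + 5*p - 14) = p + 7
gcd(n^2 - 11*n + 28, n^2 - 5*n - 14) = n - 7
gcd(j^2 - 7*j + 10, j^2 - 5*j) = j - 5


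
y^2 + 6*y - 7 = (y - 1)*(y + 7)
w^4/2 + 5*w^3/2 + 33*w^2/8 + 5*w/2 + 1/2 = (w/2 + 1)*(w + 1/2)^2*(w + 2)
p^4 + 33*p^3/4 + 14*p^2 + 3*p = p*(p + 1/4)*(p + 2)*(p + 6)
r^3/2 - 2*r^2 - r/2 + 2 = (r/2 + 1/2)*(r - 4)*(r - 1)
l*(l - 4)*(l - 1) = l^3 - 5*l^2 + 4*l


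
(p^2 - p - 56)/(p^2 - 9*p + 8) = (p + 7)/(p - 1)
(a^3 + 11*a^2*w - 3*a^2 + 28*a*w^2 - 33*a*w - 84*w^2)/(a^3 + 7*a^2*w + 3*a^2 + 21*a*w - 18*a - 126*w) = (a + 4*w)/(a + 6)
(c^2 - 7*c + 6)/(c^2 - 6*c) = (c - 1)/c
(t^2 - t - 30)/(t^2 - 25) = (t - 6)/(t - 5)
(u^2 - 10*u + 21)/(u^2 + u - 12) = (u - 7)/(u + 4)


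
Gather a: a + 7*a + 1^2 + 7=8*a + 8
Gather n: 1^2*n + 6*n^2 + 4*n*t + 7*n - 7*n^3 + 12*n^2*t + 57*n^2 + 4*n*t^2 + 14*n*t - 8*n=-7*n^3 + n^2*(12*t + 63) + n*(4*t^2 + 18*t)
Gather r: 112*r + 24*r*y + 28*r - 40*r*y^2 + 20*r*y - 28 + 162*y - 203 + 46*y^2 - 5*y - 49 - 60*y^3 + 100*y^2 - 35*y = r*(-40*y^2 + 44*y + 140) - 60*y^3 + 146*y^2 + 122*y - 280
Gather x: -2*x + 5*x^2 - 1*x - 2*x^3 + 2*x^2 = -2*x^3 + 7*x^2 - 3*x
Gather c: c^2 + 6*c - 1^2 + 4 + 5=c^2 + 6*c + 8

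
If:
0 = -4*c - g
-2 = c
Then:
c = -2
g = 8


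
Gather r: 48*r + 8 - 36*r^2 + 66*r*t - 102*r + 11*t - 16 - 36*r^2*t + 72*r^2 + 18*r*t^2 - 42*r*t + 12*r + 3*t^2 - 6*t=r^2*(36 - 36*t) + r*(18*t^2 + 24*t - 42) + 3*t^2 + 5*t - 8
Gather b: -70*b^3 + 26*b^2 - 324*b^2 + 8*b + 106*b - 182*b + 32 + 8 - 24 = -70*b^3 - 298*b^2 - 68*b + 16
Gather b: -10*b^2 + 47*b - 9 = -10*b^2 + 47*b - 9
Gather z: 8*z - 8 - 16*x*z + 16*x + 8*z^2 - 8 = 16*x + 8*z^2 + z*(8 - 16*x) - 16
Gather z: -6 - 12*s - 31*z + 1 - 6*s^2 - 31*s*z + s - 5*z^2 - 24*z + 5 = -6*s^2 - 11*s - 5*z^2 + z*(-31*s - 55)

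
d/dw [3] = 0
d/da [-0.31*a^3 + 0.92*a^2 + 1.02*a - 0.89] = -0.93*a^2 + 1.84*a + 1.02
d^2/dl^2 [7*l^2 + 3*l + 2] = 14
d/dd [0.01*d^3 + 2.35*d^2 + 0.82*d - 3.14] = 0.03*d^2 + 4.7*d + 0.82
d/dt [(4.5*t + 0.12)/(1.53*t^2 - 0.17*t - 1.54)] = (6.885*t^2 - 0.765*t - (3.06*t - 0.17)*(4.5*t + 0.12) - 6.93)/(-1.53*t^2 + 0.17*t + 1.54)^2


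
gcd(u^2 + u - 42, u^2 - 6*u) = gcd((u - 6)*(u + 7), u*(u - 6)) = u - 6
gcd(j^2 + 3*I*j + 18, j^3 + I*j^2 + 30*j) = j + 6*I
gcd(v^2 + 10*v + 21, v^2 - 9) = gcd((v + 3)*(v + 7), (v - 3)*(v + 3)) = v + 3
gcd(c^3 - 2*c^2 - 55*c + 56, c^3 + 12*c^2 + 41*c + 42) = c + 7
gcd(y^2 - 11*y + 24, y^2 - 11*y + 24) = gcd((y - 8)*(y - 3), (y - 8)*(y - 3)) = y^2 - 11*y + 24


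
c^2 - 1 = (c - 1)*(c + 1)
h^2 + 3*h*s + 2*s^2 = (h + s)*(h + 2*s)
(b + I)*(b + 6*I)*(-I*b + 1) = -I*b^3 + 8*b^2 + 13*I*b - 6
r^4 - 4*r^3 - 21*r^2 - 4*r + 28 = (r - 7)*(r - 1)*(r + 2)^2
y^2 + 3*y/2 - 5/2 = (y - 1)*(y + 5/2)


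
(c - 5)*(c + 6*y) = c^2 + 6*c*y - 5*c - 30*y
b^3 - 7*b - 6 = (b - 3)*(b + 1)*(b + 2)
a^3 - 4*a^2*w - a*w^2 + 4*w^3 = (a - 4*w)*(a - w)*(a + w)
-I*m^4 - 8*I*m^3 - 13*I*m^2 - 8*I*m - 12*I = (m + 2)*(m + 6)*(m - I)*(-I*m + 1)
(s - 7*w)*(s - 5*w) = s^2 - 12*s*w + 35*w^2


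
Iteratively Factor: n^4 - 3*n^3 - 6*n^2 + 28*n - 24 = (n - 2)*(n^3 - n^2 - 8*n + 12) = (n - 2)*(n + 3)*(n^2 - 4*n + 4) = (n - 2)^2*(n + 3)*(n - 2)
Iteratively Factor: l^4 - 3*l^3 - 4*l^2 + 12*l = (l - 2)*(l^3 - l^2 - 6*l) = (l - 2)*(l + 2)*(l^2 - 3*l) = (l - 3)*(l - 2)*(l + 2)*(l)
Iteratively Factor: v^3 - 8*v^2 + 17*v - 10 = (v - 2)*(v^2 - 6*v + 5) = (v - 2)*(v - 1)*(v - 5)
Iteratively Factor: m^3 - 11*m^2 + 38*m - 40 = (m - 4)*(m^2 - 7*m + 10) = (m - 5)*(m - 4)*(m - 2)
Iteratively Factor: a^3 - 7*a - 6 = (a + 1)*(a^2 - a - 6) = (a - 3)*(a + 1)*(a + 2)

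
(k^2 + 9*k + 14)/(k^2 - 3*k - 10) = (k + 7)/(k - 5)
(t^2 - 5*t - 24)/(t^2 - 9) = (t - 8)/(t - 3)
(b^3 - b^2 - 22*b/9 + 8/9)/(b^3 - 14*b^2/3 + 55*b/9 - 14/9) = (3*b + 4)/(3*b - 7)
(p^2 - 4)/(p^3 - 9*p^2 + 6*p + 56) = (p - 2)/(p^2 - 11*p + 28)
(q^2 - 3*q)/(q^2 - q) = (q - 3)/(q - 1)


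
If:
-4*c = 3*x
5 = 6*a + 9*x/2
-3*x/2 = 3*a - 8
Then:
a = 19/3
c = 11/2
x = -22/3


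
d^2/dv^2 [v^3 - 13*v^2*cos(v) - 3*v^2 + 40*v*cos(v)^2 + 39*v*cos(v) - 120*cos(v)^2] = 13*v^2*cos(v) + 52*v*sin(v) - 39*v*cos(v) - 80*v*cos(2*v) + 6*v - 78*sin(v) - 80*sin(2*v) - 26*cos(v) + 240*cos(2*v) - 6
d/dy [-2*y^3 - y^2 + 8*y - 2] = -6*y^2 - 2*y + 8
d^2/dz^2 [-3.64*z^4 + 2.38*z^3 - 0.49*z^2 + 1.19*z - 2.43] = -43.68*z^2 + 14.28*z - 0.98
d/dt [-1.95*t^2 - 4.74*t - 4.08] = -3.9*t - 4.74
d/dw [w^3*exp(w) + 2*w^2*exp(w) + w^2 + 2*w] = w^3*exp(w) + 5*w^2*exp(w) + 4*w*exp(w) + 2*w + 2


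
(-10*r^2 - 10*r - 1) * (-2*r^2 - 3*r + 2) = 20*r^4 + 50*r^3 + 12*r^2 - 17*r - 2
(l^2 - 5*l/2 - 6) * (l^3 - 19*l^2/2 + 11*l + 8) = l^5 - 12*l^4 + 115*l^3/4 + 75*l^2/2 - 86*l - 48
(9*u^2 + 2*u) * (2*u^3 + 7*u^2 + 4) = 18*u^5 + 67*u^4 + 14*u^3 + 36*u^2 + 8*u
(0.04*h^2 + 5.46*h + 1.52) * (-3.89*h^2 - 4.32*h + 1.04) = -0.1556*h^4 - 21.4122*h^3 - 29.4584*h^2 - 0.888000000000001*h + 1.5808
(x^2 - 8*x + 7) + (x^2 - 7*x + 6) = 2*x^2 - 15*x + 13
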